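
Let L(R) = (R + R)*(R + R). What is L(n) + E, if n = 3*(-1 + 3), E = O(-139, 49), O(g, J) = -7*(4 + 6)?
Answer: 74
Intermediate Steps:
O(g, J) = -70 (O(g, J) = -7*10 = -70)
E = -70
n = 6 (n = 3*2 = 6)
L(R) = 4*R² (L(R) = (2*R)*(2*R) = 4*R²)
L(n) + E = 4*6² - 70 = 4*36 - 70 = 144 - 70 = 74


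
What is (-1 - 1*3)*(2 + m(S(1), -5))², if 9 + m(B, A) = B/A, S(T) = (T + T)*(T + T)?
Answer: -6084/25 ≈ -243.36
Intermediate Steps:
S(T) = 4*T² (S(T) = (2*T)*(2*T) = 4*T²)
m(B, A) = -9 + B/A
(-1 - 1*3)*(2 + m(S(1), -5))² = (-1 - 1*3)*(2 + (-9 + (4*1²)/(-5)))² = (-1 - 3)*(2 + (-9 + (4*1)*(-⅕)))² = -4*(2 + (-9 + 4*(-⅕)))² = -4*(2 + (-9 - ⅘))² = -4*(2 - 49/5)² = -4*(-39/5)² = -4*1521/25 = -6084/25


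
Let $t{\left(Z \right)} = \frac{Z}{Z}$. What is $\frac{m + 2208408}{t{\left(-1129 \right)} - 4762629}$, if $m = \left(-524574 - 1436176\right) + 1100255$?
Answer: $- \frac{1347913}{4762628} \approx -0.28302$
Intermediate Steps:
$t{\left(Z \right)} = 1$
$m = -860495$ ($m = -1960750 + 1100255 = -860495$)
$\frac{m + 2208408}{t{\left(-1129 \right)} - 4762629} = \frac{-860495 + 2208408}{1 - 4762629} = \frac{1347913}{-4762628} = 1347913 \left(- \frac{1}{4762628}\right) = - \frac{1347913}{4762628}$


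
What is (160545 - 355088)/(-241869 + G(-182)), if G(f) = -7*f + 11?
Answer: 194543/240584 ≈ 0.80863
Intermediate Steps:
G(f) = 11 - 7*f
(160545 - 355088)/(-241869 + G(-182)) = (160545 - 355088)/(-241869 + (11 - 7*(-182))) = -194543/(-241869 + (11 + 1274)) = -194543/(-241869 + 1285) = -194543/(-240584) = -194543*(-1/240584) = 194543/240584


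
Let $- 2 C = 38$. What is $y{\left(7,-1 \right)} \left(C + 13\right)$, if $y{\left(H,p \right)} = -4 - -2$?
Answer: $12$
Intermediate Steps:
$C = -19$ ($C = \left(- \frac{1}{2}\right) 38 = -19$)
$y{\left(H,p \right)} = -2$ ($y{\left(H,p \right)} = -4 + 2 = -2$)
$y{\left(7,-1 \right)} \left(C + 13\right) = - 2 \left(-19 + 13\right) = \left(-2\right) \left(-6\right) = 12$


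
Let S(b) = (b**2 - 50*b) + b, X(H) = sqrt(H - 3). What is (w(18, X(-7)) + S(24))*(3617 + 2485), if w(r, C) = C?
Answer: -3661200 + 6102*I*sqrt(10) ≈ -3.6612e+6 + 19296.0*I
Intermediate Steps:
X(H) = sqrt(-3 + H)
S(b) = b**2 - 49*b
(w(18, X(-7)) + S(24))*(3617 + 2485) = (sqrt(-3 - 7) + 24*(-49 + 24))*(3617 + 2485) = (sqrt(-10) + 24*(-25))*6102 = (I*sqrt(10) - 600)*6102 = (-600 + I*sqrt(10))*6102 = -3661200 + 6102*I*sqrt(10)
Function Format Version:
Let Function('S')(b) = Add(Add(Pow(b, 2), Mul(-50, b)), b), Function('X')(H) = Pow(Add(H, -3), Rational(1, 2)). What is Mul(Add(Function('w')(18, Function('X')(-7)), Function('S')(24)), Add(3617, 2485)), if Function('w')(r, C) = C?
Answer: Add(-3661200, Mul(6102, I, Pow(10, Rational(1, 2)))) ≈ Add(-3.6612e+6, Mul(19296., I))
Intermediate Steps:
Function('X')(H) = Pow(Add(-3, H), Rational(1, 2))
Function('S')(b) = Add(Pow(b, 2), Mul(-49, b))
Mul(Add(Function('w')(18, Function('X')(-7)), Function('S')(24)), Add(3617, 2485)) = Mul(Add(Pow(Add(-3, -7), Rational(1, 2)), Mul(24, Add(-49, 24))), Add(3617, 2485)) = Mul(Add(Pow(-10, Rational(1, 2)), Mul(24, -25)), 6102) = Mul(Add(Mul(I, Pow(10, Rational(1, 2))), -600), 6102) = Mul(Add(-600, Mul(I, Pow(10, Rational(1, 2)))), 6102) = Add(-3661200, Mul(6102, I, Pow(10, Rational(1, 2))))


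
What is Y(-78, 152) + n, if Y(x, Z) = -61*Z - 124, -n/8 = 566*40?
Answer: -190516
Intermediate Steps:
n = -181120 (n = -4528*40 = -8*22640 = -181120)
Y(x, Z) = -124 - 61*Z
Y(-78, 152) + n = (-124 - 61*152) - 181120 = (-124 - 9272) - 181120 = -9396 - 181120 = -190516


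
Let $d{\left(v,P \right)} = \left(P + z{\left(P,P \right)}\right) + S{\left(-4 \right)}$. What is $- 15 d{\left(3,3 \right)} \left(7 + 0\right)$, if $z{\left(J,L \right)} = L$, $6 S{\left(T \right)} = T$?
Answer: $-560$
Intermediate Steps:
$S{\left(T \right)} = \frac{T}{6}$
$d{\left(v,P \right)} = - \frac{2}{3} + 2 P$ ($d{\left(v,P \right)} = \left(P + P\right) + \frac{1}{6} \left(-4\right) = 2 P - \frac{2}{3} = - \frac{2}{3} + 2 P$)
$- 15 d{\left(3,3 \right)} \left(7 + 0\right) = - 15 \left(- \frac{2}{3} + 2 \cdot 3\right) \left(7 + 0\right) = - 15 \left(- \frac{2}{3} + 6\right) 7 = \left(-15\right) \frac{16}{3} \cdot 7 = \left(-80\right) 7 = -560$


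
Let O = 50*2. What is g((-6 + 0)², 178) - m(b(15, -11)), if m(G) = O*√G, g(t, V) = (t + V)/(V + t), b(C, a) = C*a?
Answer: 1 - 100*I*√165 ≈ 1.0 - 1284.5*I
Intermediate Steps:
O = 100
g(t, V) = 1 (g(t, V) = (V + t)/(V + t) = 1)
m(G) = 100*√G
g((-6 + 0)², 178) - m(b(15, -11)) = 1 - 100*√(15*(-11)) = 1 - 100*√(-165) = 1 - 100*I*√165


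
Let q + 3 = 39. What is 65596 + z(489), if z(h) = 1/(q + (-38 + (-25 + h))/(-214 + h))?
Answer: 677344571/10326 ≈ 65596.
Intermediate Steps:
q = 36 (q = -3 + 39 = 36)
z(h) = 1/(36 + (-63 + h)/(-214 + h)) (z(h) = 1/(36 + (-38 + (-25 + h))/(-214 + h)) = 1/(36 + (-63 + h)/(-214 + h)))
65596 + z(489) = 65596 + (-214 + 489)/(-7767 + 37*489) = 65596 + 275/(-7767 + 18093) = 65596 + 275/10326 = 677344571/10326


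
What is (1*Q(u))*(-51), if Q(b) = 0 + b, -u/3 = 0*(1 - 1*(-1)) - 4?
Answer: -612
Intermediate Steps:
u = 12 (u = -3*(0*(1 - 1*(-1)) - 4) = -3*(0*(1 + 1) - 4) = -3*(0*2 - 4) = -3*(0 - 4) = -3*(-4) = 12)
Q(b) = b
(1*Q(u))*(-51) = (1*12)*(-51) = 12*(-51) = -612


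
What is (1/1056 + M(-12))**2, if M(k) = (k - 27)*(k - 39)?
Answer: 4411617148225/1115136 ≈ 3.9561e+6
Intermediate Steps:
M(k) = (-39 + k)*(-27 + k) (M(k) = (-27 + k)*(-39 + k) = (-39 + k)*(-27 + k))
(1/1056 + M(-12))**2 = (1/1056 + (1053 + (-12)**2 - 66*(-12)))**2 = (1/1056 + (1053 + 144 + 792))**2 = (1/1056 + 1989)**2 = (2100385/1056)**2 = 4411617148225/1115136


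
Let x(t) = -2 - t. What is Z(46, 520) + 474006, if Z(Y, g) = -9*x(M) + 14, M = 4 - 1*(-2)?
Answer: 474092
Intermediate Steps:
M = 6 (M = 4 + 2 = 6)
Z(Y, g) = 86 (Z(Y, g) = -9*(-2 - 1*6) + 14 = -9*(-2 - 6) + 14 = -9*(-8) + 14 = 72 + 14 = 86)
Z(46, 520) + 474006 = 86 + 474006 = 474092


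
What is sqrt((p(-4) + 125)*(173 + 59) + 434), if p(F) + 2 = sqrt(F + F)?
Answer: sqrt(28970 + 464*I*sqrt(2)) ≈ 170.22 + 1.928*I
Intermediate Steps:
p(F) = -2 + sqrt(2)*sqrt(F) (p(F) = -2 + sqrt(F + F) = -2 + sqrt(2*F) = -2 + sqrt(2)*sqrt(F))
sqrt((p(-4) + 125)*(173 + 59) + 434) = sqrt(((-2 + sqrt(2)*sqrt(-4)) + 125)*(173 + 59) + 434) = sqrt(((-2 + sqrt(2)*(2*I)) + 125)*232 + 434) = sqrt(((-2 + 2*I*sqrt(2)) + 125)*232 + 434) = sqrt((123 + 2*I*sqrt(2))*232 + 434) = sqrt((28536 + 464*I*sqrt(2)) + 434) = sqrt(28970 + 464*I*sqrt(2))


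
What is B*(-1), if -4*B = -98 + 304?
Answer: 103/2 ≈ 51.500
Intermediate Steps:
B = -103/2 (B = -(-98 + 304)/4 = -¼*206 = -103/2 ≈ -51.500)
B*(-1) = -103/2*(-1) = 103/2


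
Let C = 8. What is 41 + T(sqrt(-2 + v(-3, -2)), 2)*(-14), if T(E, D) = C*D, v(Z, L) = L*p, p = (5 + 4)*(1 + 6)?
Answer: -183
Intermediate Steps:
p = 63 (p = 9*7 = 63)
v(Z, L) = 63*L (v(Z, L) = L*63 = 63*L)
T(E, D) = 8*D
41 + T(sqrt(-2 + v(-3, -2)), 2)*(-14) = 41 + (8*2)*(-14) = 41 + 16*(-14) = 41 - 224 = -183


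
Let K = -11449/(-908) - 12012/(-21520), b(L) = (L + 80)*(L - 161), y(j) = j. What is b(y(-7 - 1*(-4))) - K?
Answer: -7719075933/610630 ≈ -12641.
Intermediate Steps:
b(L) = (-161 + L)*(80 + L) (b(L) = (80 + L)*(-161 + L) = (-161 + L)*(80 + L))
K = 8040293/610630 (K = -11449*(-1/908) - 12012*(-1/21520) = 11449/908 + 3003/5380 = 8040293/610630 ≈ 13.167)
b(y(-7 - 1*(-4))) - K = (-12880 + (-7 - 1*(-4))² - 81*(-7 - 1*(-4))) - 1*8040293/610630 = (-12880 + (-7 + 4)² - 81*(-7 + 4)) - 8040293/610630 = (-12880 + (-3)² - 81*(-3)) - 8040293/610630 = (-12880 + 9 + 243) - 8040293/610630 = -12628 - 8040293/610630 = -7719075933/610630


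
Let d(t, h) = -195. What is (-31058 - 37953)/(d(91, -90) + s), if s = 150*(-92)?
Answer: 69011/13995 ≈ 4.9311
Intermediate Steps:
s = -13800
(-31058 - 37953)/(d(91, -90) + s) = (-31058 - 37953)/(-195 - 13800) = -69011/(-13995) = -69011*(-1/13995) = 69011/13995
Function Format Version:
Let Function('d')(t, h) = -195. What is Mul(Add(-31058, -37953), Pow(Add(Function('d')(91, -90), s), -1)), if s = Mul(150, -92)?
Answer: Rational(69011, 13995) ≈ 4.9311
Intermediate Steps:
s = -13800
Mul(Add(-31058, -37953), Pow(Add(Function('d')(91, -90), s), -1)) = Mul(Add(-31058, -37953), Pow(Add(-195, -13800), -1)) = Mul(-69011, Pow(-13995, -1)) = Mul(-69011, Rational(-1, 13995)) = Rational(69011, 13995)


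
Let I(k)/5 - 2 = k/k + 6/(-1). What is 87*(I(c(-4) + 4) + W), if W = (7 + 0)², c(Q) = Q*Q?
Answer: 2958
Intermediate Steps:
c(Q) = Q²
I(k) = -15 (I(k) = 10 + 5*(k/k + 6/(-1)) = 10 + 5*(1 + 6*(-1)) = 10 + 5*(1 - 6) = 10 + 5*(-5) = 10 - 25 = -15)
W = 49 (W = 7² = 49)
87*(I(c(-4) + 4) + W) = 87*(-15 + 49) = 87*34 = 2958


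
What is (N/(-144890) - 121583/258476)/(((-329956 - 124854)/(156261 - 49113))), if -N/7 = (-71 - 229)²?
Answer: -389010776433531/425822544113710 ≈ -0.91355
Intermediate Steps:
N = -630000 (N = -7*(-71 - 229)² = -7*(-300)² = -7*90000 = -630000)
(N/(-144890) - 121583/258476)/(((-329956 - 124854)/(156261 - 49113))) = (-630000/(-144890) - 121583/258476)/(((-329956 - 124854)/(156261 - 49113))) = (-630000*(-1/144890) - 121583*1/258476)/((-454810/107148)) = (63000/14489 - 121583/258476)/((-454810*1/107148)) = 14522371913/(3745058764*(-227405/53574)) = (14522371913/3745058764)*(-53574/227405) = -389010776433531/425822544113710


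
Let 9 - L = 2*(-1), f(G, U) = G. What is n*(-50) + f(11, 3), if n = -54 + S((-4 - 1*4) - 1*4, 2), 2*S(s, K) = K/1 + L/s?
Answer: 32207/12 ≈ 2683.9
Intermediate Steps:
L = 11 (L = 9 - 2*(-1) = 9 - 1*(-2) = 9 + 2 = 11)
S(s, K) = K/2 + 11/(2*s) (S(s, K) = (K/1 + 11/s)/2 = (K*1 + 11/s)/2 = (K + 11/s)/2 = K/2 + 11/(2*s))
n = -1283/24 (n = -54 + (11 + 2*((-4 - 1*4) - 1*4))/(2*((-4 - 1*4) - 1*4)) = -54 + (11 + 2*((-4 - 4) - 4))/(2*((-4 - 4) - 4)) = -54 + (11 + 2*(-8 - 4))/(2*(-8 - 4)) = -54 + (1/2)*(11 + 2*(-12))/(-12) = -54 + (1/2)*(-1/12)*(11 - 24) = -54 + (1/2)*(-1/12)*(-13) = -54 + 13/24 = -1283/24 ≈ -53.458)
n*(-50) + f(11, 3) = -1283/24*(-50) + 11 = 32075/12 + 11 = 32207/12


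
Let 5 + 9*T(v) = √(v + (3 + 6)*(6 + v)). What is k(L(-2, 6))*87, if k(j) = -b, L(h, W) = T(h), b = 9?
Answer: -783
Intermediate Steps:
T(v) = -5/9 + √(54 + 10*v)/9 (T(v) = -5/9 + √(v + (3 + 6)*(6 + v))/9 = -5/9 + √(v + 9*(6 + v))/9 = -5/9 + √(v + (54 + 9*v))/9 = -5/9 + √(54 + 10*v)/9)
L(h, W) = -5/9 + √(54 + 10*h)/9
k(j) = -9 (k(j) = -1*9 = -9)
k(L(-2, 6))*87 = -9*87 = -783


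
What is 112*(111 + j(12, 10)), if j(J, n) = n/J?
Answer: 37576/3 ≈ 12525.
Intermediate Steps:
112*(111 + j(12, 10)) = 112*(111 + 10/12) = 112*(111 + 10*(1/12)) = 112*(111 + ⅚) = 112*(671/6) = 37576/3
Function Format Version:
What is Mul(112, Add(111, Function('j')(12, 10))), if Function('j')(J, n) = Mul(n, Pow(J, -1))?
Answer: Rational(37576, 3) ≈ 12525.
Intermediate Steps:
Mul(112, Add(111, Function('j')(12, 10))) = Mul(112, Add(111, Mul(10, Pow(12, -1)))) = Mul(112, Add(111, Mul(10, Rational(1, 12)))) = Mul(112, Add(111, Rational(5, 6))) = Mul(112, Rational(671, 6)) = Rational(37576, 3)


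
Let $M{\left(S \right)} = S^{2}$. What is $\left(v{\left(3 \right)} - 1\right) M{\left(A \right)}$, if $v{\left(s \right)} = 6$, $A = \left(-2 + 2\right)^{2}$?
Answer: $0$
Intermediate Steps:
$A = 0$ ($A = 0^{2} = 0$)
$\left(v{\left(3 \right)} - 1\right) M{\left(A \right)} = \left(6 - 1\right) 0^{2} = 5 \cdot 0 = 0$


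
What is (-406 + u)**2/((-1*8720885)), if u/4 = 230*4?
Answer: -10719076/8720885 ≈ -1.2291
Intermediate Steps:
u = 3680 (u = 4*(230*4) = 4*920 = 3680)
(-406 + u)**2/((-1*8720885)) = (-406 + 3680)**2/((-1*8720885)) = 3274**2/(-8720885) = 10719076*(-1/8720885) = -10719076/8720885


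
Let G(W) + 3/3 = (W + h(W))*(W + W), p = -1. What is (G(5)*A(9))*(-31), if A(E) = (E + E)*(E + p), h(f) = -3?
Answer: -84816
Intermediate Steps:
G(W) = -1 + 2*W*(-3 + W) (G(W) = -1 + (W - 3)*(W + W) = -1 + (-3 + W)*(2*W) = -1 + 2*W*(-3 + W))
A(E) = 2*E*(-1 + E) (A(E) = (E + E)*(E - 1) = (2*E)*(-1 + E) = 2*E*(-1 + E))
(G(5)*A(9))*(-31) = ((-1 - 6*5 + 2*5**2)*(2*9*(-1 + 9)))*(-31) = ((-1 - 30 + 2*25)*(2*9*8))*(-31) = ((-1 - 30 + 50)*144)*(-31) = (19*144)*(-31) = 2736*(-31) = -84816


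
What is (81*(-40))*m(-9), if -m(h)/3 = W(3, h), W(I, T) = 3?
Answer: 29160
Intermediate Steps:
m(h) = -9 (m(h) = -3*3 = -9)
(81*(-40))*m(-9) = (81*(-40))*(-9) = -3240*(-9) = 29160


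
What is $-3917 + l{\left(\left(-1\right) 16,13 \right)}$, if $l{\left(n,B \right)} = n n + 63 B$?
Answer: $-2842$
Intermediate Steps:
$l{\left(n,B \right)} = n^{2} + 63 B$
$-3917 + l{\left(\left(-1\right) 16,13 \right)} = -3917 + \left(\left(\left(-1\right) 16\right)^{2} + 63 \cdot 13\right) = -3917 + \left(\left(-16\right)^{2} + 819\right) = -3917 + \left(256 + 819\right) = -3917 + 1075 = -2842$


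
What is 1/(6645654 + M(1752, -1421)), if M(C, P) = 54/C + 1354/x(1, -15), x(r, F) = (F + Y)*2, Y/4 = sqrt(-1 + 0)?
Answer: 136558180057524/907512665601183707305 + 230894912*I/907512665601183707305 ≈ 1.5048e-7 + 2.5443e-13*I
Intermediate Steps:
Y = 4*I (Y = 4*sqrt(-1 + 0) = 4*sqrt(-1) = 4*I ≈ 4.0*I)
x(r, F) = 2*F + 8*I (x(r, F) = (F + 4*I)*2 = 2*F + 8*I)
M(C, P) = 54/C + 677*(-30 - 8*I)/482 (M(C, P) = 54/C + 1354/(2*(-15) + 8*I) = 54/C + 1354/(-30 + 8*I) = 54/C + 1354*((-30 - 8*I)/964) = 54/C + 677*(-30 - 8*I)/482)
1/(6645654 + M(1752, -1421)) = 1/(6645654 + (-10155/241 + 54/1752 - 2708*I/241)) = 1/(6645654 + (-10155/241 + 54*(1/1752) - 2708*I/241)) = 1/(6645654 + (-10155/241 + 9/292 - 2708*I/241)) = 1/(6645654 + (-2963091/70372 - 2708*I/241)) = 1/(467665000197/70372 - 2708*I/241) = 20548624*(467665000197/70372 + 2708*I/241)/907512665601183707305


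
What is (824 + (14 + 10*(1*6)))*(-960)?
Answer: -862080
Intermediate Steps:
(824 + (14 + 10*(1*6)))*(-960) = (824 + (14 + 10*6))*(-960) = (824 + (14 + 60))*(-960) = (824 + 74)*(-960) = 898*(-960) = -862080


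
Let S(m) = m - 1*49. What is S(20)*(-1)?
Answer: 29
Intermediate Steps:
S(m) = -49 + m (S(m) = m - 49 = -49 + m)
S(20)*(-1) = (-49 + 20)*(-1) = -29*(-1) = 29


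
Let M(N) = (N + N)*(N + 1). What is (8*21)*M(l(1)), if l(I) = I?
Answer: 672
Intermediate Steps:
M(N) = 2*N*(1 + N) (M(N) = (2*N)*(1 + N) = 2*N*(1 + N))
(8*21)*M(l(1)) = (8*21)*(2*1*(1 + 1)) = 168*(2*1*2) = 168*4 = 672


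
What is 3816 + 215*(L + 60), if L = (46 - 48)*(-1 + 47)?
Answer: -3064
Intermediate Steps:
L = -92 (L = -2*46 = -92)
3816 + 215*(L + 60) = 3816 + 215*(-92 + 60) = 3816 + 215*(-32) = 3816 - 6880 = -3064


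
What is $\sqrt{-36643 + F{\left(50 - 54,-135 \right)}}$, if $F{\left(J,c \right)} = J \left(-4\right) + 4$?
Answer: $i \sqrt{36623} \approx 191.37 i$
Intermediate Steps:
$F{\left(J,c \right)} = 4 - 4 J$ ($F{\left(J,c \right)} = - 4 J + 4 = 4 - 4 J$)
$\sqrt{-36643 + F{\left(50 - 54,-135 \right)}} = \sqrt{-36643 - \left(-4 + 4 \left(50 - 54\right)\right)} = \sqrt{-36643 + \left(4 - -16\right)} = \sqrt{-36643 + \left(4 + 16\right)} = \sqrt{-36643 + 20} = \sqrt{-36623} = i \sqrt{36623}$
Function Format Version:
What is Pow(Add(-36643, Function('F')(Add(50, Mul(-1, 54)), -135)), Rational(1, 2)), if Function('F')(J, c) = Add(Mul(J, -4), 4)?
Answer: Mul(I, Pow(36623, Rational(1, 2))) ≈ Mul(191.37, I)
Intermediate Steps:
Function('F')(J, c) = Add(4, Mul(-4, J)) (Function('F')(J, c) = Add(Mul(-4, J), 4) = Add(4, Mul(-4, J)))
Pow(Add(-36643, Function('F')(Add(50, Mul(-1, 54)), -135)), Rational(1, 2)) = Pow(Add(-36643, Add(4, Mul(-4, Add(50, Mul(-1, 54))))), Rational(1, 2)) = Pow(Add(-36643, Add(4, Mul(-4, Add(50, -54)))), Rational(1, 2)) = Pow(Add(-36643, Add(4, Mul(-4, -4))), Rational(1, 2)) = Pow(Add(-36643, Add(4, 16)), Rational(1, 2)) = Pow(Add(-36643, 20), Rational(1, 2)) = Pow(-36623, Rational(1, 2)) = Mul(I, Pow(36623, Rational(1, 2)))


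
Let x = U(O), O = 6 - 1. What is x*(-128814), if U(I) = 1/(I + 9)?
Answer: -9201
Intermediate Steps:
O = 5
U(I) = 1/(9 + I)
x = 1/14 (x = 1/(9 + 5) = 1/14 ≈ 0.071429)
x*(-128814) = (1/14)*(-128814) = -9201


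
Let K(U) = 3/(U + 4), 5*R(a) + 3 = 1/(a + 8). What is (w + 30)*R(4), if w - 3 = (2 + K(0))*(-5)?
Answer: -539/48 ≈ -11.229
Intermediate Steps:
R(a) = -3/5 + 1/(5*(8 + a)) (R(a) = -3/5 + 1/(5*(a + 8)) = -3/5 + 1/(5*(8 + a)))
K(U) = 3/(4 + U)
w = -43/4 (w = 3 + (2 + 3/(4 + 0))*(-5) = 3 + (2 + 3/4)*(-5) = 3 + (11/4)*(-5) = 3 - 55/4 = -43/4 ≈ -10.750)
(w + 30)*R(4) = (-43/4 + 30)*((-23 - 3*4)/(5*(8 + 4))) = 77*((1/5)*(-23 - 12)/12)/4 = 77*((1/5)*(1/12)*(-35))/4 = (77/4)*(-7/12) = -539/48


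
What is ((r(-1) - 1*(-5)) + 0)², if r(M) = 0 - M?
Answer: 36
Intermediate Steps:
r(M) = -M
((r(-1) - 1*(-5)) + 0)² = ((-1*(-1) - 1*(-5)) + 0)² = ((1 + 5) + 0)² = (6 + 0)² = 6² = 36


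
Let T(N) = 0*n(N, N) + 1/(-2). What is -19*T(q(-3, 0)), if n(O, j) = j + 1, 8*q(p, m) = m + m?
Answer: 19/2 ≈ 9.5000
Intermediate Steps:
q(p, m) = m/4 (q(p, m) = (m + m)/8 = (2*m)/8 = m/4)
n(O, j) = 1 + j
T(N) = -½ (T(N) = 0*(1 + N) + 1/(-2) = 0 - ½ = -½)
-19*T(q(-3, 0)) = -19*(-½) = 19/2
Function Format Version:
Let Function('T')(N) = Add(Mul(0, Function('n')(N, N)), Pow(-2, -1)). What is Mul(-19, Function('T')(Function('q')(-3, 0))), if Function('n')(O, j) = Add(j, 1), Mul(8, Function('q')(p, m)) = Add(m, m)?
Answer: Rational(19, 2) ≈ 9.5000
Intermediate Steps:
Function('q')(p, m) = Mul(Rational(1, 4), m) (Function('q')(p, m) = Mul(Rational(1, 8), Add(m, m)) = Mul(Rational(1, 8), Mul(2, m)) = Mul(Rational(1, 4), m))
Function('n')(O, j) = Add(1, j)
Function('T')(N) = Rational(-1, 2) (Function('T')(N) = Add(Mul(0, Add(1, N)), Pow(-2, -1)) = Add(0, Rational(-1, 2)) = Rational(-1, 2))
Mul(-19, Function('T')(Function('q')(-3, 0))) = Mul(-19, Rational(-1, 2)) = Rational(19, 2)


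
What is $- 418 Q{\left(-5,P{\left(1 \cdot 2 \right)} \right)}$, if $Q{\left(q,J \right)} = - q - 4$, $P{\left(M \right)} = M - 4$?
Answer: $-418$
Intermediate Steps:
$P{\left(M \right)} = -4 + M$
$Q{\left(q,J \right)} = -4 - q$
$- 418 Q{\left(-5,P{\left(1 \cdot 2 \right)} \right)} = - 418 \left(-4 - -5\right) = - 418 \left(-4 + 5\right) = \left(-418\right) 1 = -418$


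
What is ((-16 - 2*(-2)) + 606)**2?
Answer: 352836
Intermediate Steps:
((-16 - 2*(-2)) + 606)**2 = ((-16 + 4) + 606)**2 = (-12 + 606)**2 = 594**2 = 352836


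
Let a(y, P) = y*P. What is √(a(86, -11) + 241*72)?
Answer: √16406 ≈ 128.09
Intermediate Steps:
a(y, P) = P*y
√(a(86, -11) + 241*72) = √(-11*86 + 241*72) = √(-946 + 17352) = √16406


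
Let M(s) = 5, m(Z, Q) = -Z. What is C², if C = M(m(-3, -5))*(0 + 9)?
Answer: 2025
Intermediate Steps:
C = 45 (C = 5*(0 + 9) = 5*9 = 45)
C² = 45² = 2025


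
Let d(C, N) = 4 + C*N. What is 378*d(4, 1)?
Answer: 3024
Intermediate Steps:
378*d(4, 1) = 378*(4 + 4*1) = 378*(4 + 4) = 378*8 = 3024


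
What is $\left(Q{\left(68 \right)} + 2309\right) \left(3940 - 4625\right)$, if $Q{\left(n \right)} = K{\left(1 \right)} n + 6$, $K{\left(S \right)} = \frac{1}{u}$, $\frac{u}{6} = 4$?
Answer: $- \frac{9526295}{6} \approx -1.5877 \cdot 10^{6}$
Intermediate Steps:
$u = 24$ ($u = 6 \cdot 4 = 24$)
$K{\left(S \right)} = \frac{1}{24}$
$Q{\left(n \right)} = 6 + \frac{n}{24}$ ($Q{\left(n \right)} = \frac{n}{24} + 6 = 6 + \frac{n}{24}$)
$\left(Q{\left(68 \right)} + 2309\right) \left(3940 - 4625\right) = \left(\left(6 + \frac{1}{24} \cdot 68\right) + 2309\right) \left(3940 - 4625\right) = \left(\left(6 + \frac{17}{6}\right) + 2309\right) \left(-685\right) = \left(\frac{53}{6} + 2309\right) \left(-685\right) = \frac{13907}{6} \left(-685\right) = - \frac{9526295}{6}$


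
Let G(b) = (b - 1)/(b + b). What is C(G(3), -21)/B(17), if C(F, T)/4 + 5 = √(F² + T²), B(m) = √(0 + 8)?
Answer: √2*(-15 + √3970)/3 ≈ 22.631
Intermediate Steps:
G(b) = (-1 + b)/(2*b) (G(b) = (-1 + b)/((2*b)) = (-1 + b)*(1/(2*b)) = (-1 + b)/(2*b))
B(m) = 2*√2 (B(m) = √8 = 2*√2)
C(F, T) = -20 + 4*√(F² + T²)
C(G(3), -21)/B(17) = (-20 + 4*√(((½)*(-1 + 3)/3)² + (-21)²))/((2*√2)) = (-20 + 4*√(((½)*(⅓)*2)² + 441))*(√2/4) = (-20 + 4*√((⅓)² + 441))*(√2/4) = (-20 + 4*√(⅑ + 441))*(√2/4) = (-20 + 4*√(3970/9))*(√2/4) = (-20 + 4*(√3970/3))*(√2/4) = (-20 + 4*√3970/3)*(√2/4) = √2*(-20 + 4*√3970/3)/4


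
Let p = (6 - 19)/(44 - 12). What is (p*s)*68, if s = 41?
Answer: -9061/8 ≈ -1132.6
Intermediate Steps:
p = -13/32 ≈ -0.40625
(p*s)*68 = -13/32*41*68 = -533/32*68 = -9061/8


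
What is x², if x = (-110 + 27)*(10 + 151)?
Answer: 178569769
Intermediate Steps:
x = -13363 (x = -83*161 = -13363)
x² = (-13363)² = 178569769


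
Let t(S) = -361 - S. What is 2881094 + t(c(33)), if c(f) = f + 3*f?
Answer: 2880601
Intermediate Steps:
c(f) = 4*f
2881094 + t(c(33)) = 2881094 + (-361 - 4*33) = 2881094 + (-361 - 1*132) = 2881094 + (-361 - 132) = 2881094 - 493 = 2880601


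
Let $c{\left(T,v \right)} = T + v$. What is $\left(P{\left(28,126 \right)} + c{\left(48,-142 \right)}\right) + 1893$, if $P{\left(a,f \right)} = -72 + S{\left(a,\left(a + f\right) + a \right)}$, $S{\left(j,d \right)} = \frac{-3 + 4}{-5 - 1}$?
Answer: $\frac{10361}{6} \approx 1726.8$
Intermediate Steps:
$S{\left(j,d \right)} = - \frac{1}{6}$ ($S{\left(j,d \right)} = 1 \frac{1}{-6} = 1 \left(- \frac{1}{6}\right) = - \frac{1}{6}$)
$P{\left(a,f \right)} = - \frac{433}{6}$ ($P{\left(a,f \right)} = -72 - \frac{1}{6} = - \frac{433}{6}$)
$\left(P{\left(28,126 \right)} + c{\left(48,-142 \right)}\right) + 1893 = \left(- \frac{433}{6} + \left(48 - 142\right)\right) + 1893 = \left(- \frac{433}{6} - 94\right) + 1893 = - \frac{997}{6} + 1893 = \frac{10361}{6}$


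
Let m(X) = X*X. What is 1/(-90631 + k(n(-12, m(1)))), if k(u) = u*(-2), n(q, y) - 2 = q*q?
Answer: -1/90923 ≈ -1.0998e-5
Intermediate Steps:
m(X) = X²
n(q, y) = 2 + q² (n(q, y) = 2 + q*q = 2 + q²)
k(u) = -2*u
1/(-90631 + k(n(-12, m(1)))) = 1/(-90631 - 2*(2 + (-12)²)) = 1/(-90631 - 2*(2 + 144)) = 1/(-90631 - 2*146) = 1/(-90631 - 292) = 1/(-90923) = -1/90923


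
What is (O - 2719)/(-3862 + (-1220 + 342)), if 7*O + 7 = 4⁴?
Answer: 4696/8295 ≈ 0.56612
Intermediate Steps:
O = 249/7 (O = -1 + (⅐)*4⁴ = -1 + (⅐)*256 = -1 + 256/7 = 249/7 ≈ 35.571)
(O - 2719)/(-3862 + (-1220 + 342)) = (249/7 - 2719)/(-3862 + (-1220 + 342)) = -18784/(7*(-3862 - 878)) = -18784/7/(-4740) = -18784/7*(-1/4740) = 4696/8295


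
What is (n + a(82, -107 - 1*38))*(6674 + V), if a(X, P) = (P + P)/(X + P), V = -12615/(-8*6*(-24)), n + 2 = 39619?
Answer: 6386704992371/24192 ≈ 2.6400e+8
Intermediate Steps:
n = 39617 (n = -2 + 39619 = 39617)
V = -4205/384 (V = -12615/((-48*(-24))) = -12615/1152 = -12615*1/1152 = -4205/384 ≈ -10.951)
a(X, P) = 2*P/(P + X) (a(X, P) = (2*P)/(P + X) = 2*P/(P + X))
(n + a(82, -107 - 1*38))*(6674 + V) = (39617 + 2*(-107 - 1*38)/((-107 - 1*38) + 82))*(6674 - 4205/384) = (39617 + 2*(-107 - 38)/((-107 - 38) + 82))*(2558611/384) = (39617 + 2*(-145)/(-145 + 82))*(2558611/384) = (39617 + 2*(-145)/(-63))*(2558611/384) = (39617 + 2*(-145)*(-1/63))*(2558611/384) = (39617 + 290/63)*(2558611/384) = (2496161/63)*(2558611/384) = 6386704992371/24192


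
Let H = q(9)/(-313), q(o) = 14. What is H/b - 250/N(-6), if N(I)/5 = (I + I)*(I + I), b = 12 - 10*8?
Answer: -132773/383112 ≈ -0.34656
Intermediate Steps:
b = -68 (b = 12 - 80 = -68)
N(I) = 20*I² (N(I) = 5*((I + I)*(I + I)) = 5*((2*I)*(2*I)) = 5*(4*I²) = 20*I²)
H = -14/313 (H = 14/(-313) = 14*(-1/313) = -14/313 ≈ -0.044728)
H/b - 250/N(-6) = -14/313/(-68) - 250/(20*(-6)²) = -14/313*(-1/68) - 250/(20*36) = 7/10642 - 250/720 = 7/10642 - 250*1/720 = 7/10642 - 25/72 = -132773/383112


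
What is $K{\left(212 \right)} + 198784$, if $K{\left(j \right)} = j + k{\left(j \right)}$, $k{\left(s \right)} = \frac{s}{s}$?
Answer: $198997$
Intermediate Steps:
$k{\left(s \right)} = 1$
$K{\left(j \right)} = 1 + j$ ($K{\left(j \right)} = j + 1 = 1 + j$)
$K{\left(212 \right)} + 198784 = \left(1 + 212\right) + 198784 = 213 + 198784 = 198997$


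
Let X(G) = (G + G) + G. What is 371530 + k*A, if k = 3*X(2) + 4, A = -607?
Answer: 358176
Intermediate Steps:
X(G) = 3*G (X(G) = 2*G + G = 3*G)
k = 22 (k = 3*(3*2) + 4 = 3*6 + 4 = 18 + 4 = 22)
371530 + k*A = 371530 + 22*(-607) = 371530 - 13354 = 358176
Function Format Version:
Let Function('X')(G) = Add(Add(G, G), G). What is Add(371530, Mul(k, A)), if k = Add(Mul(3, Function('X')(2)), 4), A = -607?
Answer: 358176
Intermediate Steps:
Function('X')(G) = Mul(3, G) (Function('X')(G) = Add(Mul(2, G), G) = Mul(3, G))
k = 22 (k = Add(Mul(3, Mul(3, 2)), 4) = Add(Mul(3, 6), 4) = Add(18, 4) = 22)
Add(371530, Mul(k, A)) = Add(371530, Mul(22, -607)) = Add(371530, -13354) = 358176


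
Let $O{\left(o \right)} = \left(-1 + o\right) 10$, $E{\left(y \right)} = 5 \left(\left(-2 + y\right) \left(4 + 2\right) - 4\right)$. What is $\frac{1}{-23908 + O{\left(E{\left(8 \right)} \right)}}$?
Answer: $- \frac{1}{22318} \approx -4.4807 \cdot 10^{-5}$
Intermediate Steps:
$E{\left(y \right)} = -80 + 30 y$ ($E{\left(y \right)} = 5 \left(\left(-2 + y\right) 6 - 4\right) = 5 \left(\left(-12 + 6 y\right) - 4\right) = 5 \left(-16 + 6 y\right) = -80 + 30 y$)
$O{\left(o \right)} = -10 + 10 o$
$\frac{1}{-23908 + O{\left(E{\left(8 \right)} \right)}} = \frac{1}{-23908 - \left(10 - 10 \left(-80 + 30 \cdot 8\right)\right)} = \frac{1}{-23908 - \left(10 - 10 \left(-80 + 240\right)\right)} = \frac{1}{-23908 + \left(-10 + 10 \cdot 160\right)} = \frac{1}{-23908 + \left(-10 + 1600\right)} = \frac{1}{-23908 + 1590} = \frac{1}{-22318} = - \frac{1}{22318}$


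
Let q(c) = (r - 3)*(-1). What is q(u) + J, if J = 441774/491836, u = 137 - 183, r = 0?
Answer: 958641/245918 ≈ 3.8982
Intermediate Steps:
u = -46
q(c) = 3 (q(c) = (0 - 3)*(-1) = -3*(-1) = 3)
J = 220887/245918 (J = 441774*(1/491836) = 220887/245918 ≈ 0.89821)
q(u) + J = 3 + 220887/245918 = 958641/245918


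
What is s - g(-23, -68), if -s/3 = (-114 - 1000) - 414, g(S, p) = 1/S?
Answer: 105433/23 ≈ 4584.0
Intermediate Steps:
s = 4584 (s = -3*((-114 - 1000) - 414) = -3*(-1114 - 414) = -3*(-1528) = 4584)
s - g(-23, -68) = 4584 - 1/(-23) = 4584 - 1*(-1/23) = 4584 + 1/23 = 105433/23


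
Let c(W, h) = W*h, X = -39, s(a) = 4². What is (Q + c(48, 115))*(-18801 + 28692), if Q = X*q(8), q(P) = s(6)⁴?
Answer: -25225848144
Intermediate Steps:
s(a) = 16
q(P) = 65536 (q(P) = 16⁴ = 65536)
Q = -2555904 (Q = -39*65536 = -2555904)
(Q + c(48, 115))*(-18801 + 28692) = (-2555904 + 48*115)*(-18801 + 28692) = (-2555904 + 5520)*9891 = -2550384*9891 = -25225848144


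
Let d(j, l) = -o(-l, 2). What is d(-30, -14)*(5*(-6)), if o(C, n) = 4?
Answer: 120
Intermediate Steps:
d(j, l) = -4 (d(j, l) = -1*4 = -4)
d(-30, -14)*(5*(-6)) = -20*(-6) = -4*(-30) = 120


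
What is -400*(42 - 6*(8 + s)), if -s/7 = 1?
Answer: -14400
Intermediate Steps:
s = -7 (s = -7*1 = -7)
-400*(42 - 6*(8 + s)) = -400*(42 - 6*(8 - 7)) = -400*(42 - 6*1) = -400*(42 - 6) = -400*36 = -14400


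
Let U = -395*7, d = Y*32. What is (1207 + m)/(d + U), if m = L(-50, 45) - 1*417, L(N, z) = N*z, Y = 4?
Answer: 1460/2637 ≈ 0.55366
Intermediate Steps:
d = 128 (d = 4*32 = 128)
U = -2765
m = -2667 (m = -50*45 - 1*417 = -2250 - 417 = -2667)
(1207 + m)/(d + U) = (1207 - 2667)/(128 - 2765) = -1460/(-2637) = -1460*(-1/2637) = 1460/2637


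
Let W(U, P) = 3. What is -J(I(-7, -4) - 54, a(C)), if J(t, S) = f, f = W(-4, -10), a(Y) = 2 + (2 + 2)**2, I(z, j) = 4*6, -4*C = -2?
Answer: -3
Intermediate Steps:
C = 1/2 (C = -1/4*(-2) = 1/2 ≈ 0.50000)
I(z, j) = 24
a(Y) = 18 (a(Y) = 2 + 4**2 = 2 + 16 = 18)
f = 3
J(t, S) = 3
-J(I(-7, -4) - 54, a(C)) = -1*3 = -3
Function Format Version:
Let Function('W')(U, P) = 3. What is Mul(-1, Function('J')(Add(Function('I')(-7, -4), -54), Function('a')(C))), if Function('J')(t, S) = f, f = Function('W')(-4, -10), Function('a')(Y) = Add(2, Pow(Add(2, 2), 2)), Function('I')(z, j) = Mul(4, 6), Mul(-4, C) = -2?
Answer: -3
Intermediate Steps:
C = Rational(1, 2) (C = Mul(Rational(-1, 4), -2) = Rational(1, 2) ≈ 0.50000)
Function('I')(z, j) = 24
Function('a')(Y) = 18 (Function('a')(Y) = Add(2, Pow(4, 2)) = Add(2, 16) = 18)
f = 3
Function('J')(t, S) = 3
Mul(-1, Function('J')(Add(Function('I')(-7, -4), -54), Function('a')(C))) = Mul(-1, 3) = -3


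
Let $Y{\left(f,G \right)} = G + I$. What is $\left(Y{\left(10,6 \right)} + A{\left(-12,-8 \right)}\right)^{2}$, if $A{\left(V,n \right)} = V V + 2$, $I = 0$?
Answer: $23104$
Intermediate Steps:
$Y{\left(f,G \right)} = G$ ($Y{\left(f,G \right)} = G + 0 = G$)
$A{\left(V,n \right)} = 2 + V^{2}$ ($A{\left(V,n \right)} = V^{2} + 2 = 2 + V^{2}$)
$\left(Y{\left(10,6 \right)} + A{\left(-12,-8 \right)}\right)^{2} = \left(6 + \left(2 + \left(-12\right)^{2}\right)\right)^{2} = \left(6 + \left(2 + 144\right)\right)^{2} = \left(6 + 146\right)^{2} = 152^{2} = 23104$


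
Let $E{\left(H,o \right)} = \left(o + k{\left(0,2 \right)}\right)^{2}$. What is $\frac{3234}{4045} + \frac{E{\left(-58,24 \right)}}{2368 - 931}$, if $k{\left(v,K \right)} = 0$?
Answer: $\frac{2325726}{1937555} \approx 1.2003$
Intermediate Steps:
$E{\left(H,o \right)} = o^{2}$ ($E{\left(H,o \right)} = \left(o + 0\right)^{2} = o^{2}$)
$\frac{3234}{4045} + \frac{E{\left(-58,24 \right)}}{2368 - 931} = \frac{3234}{4045} + \frac{24^{2}}{2368 - 931} = 3234 \cdot \frac{1}{4045} + \frac{576}{2368 - 931} = \frac{3234}{4045} + \frac{576}{1437} = \frac{3234}{4045} + 576 \cdot \frac{1}{1437} = \frac{3234}{4045} + \frac{192}{479} = \frac{2325726}{1937555}$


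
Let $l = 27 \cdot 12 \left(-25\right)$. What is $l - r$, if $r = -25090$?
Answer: $16990$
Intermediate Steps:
$l = -8100$ ($l = 324 \left(-25\right) = -8100$)
$l - r = -8100 - -25090 = -8100 + 25090 = 16990$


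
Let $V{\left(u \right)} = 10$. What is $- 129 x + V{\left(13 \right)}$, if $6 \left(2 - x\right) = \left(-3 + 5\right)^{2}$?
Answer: $-162$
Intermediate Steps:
$x = \frac{4}{3}$ ($x = 2 - \frac{\left(-3 + 5\right)^{2}}{6} = 2 - \frac{2^{2}}{6} = 2 - \frac{2}{3} = \frac{4}{3} \approx 1.3333$)
$- 129 x + V{\left(13 \right)} = \left(-129\right) \frac{4}{3} + 10 = -172 + 10 = -162$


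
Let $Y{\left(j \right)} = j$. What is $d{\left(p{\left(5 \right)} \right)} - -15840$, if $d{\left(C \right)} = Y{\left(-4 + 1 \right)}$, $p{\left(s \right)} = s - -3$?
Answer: $15837$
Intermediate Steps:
$p{\left(s \right)} = 3 + s$ ($p{\left(s \right)} = s + 3 = 3 + s$)
$d{\left(C \right)} = -3$ ($d{\left(C \right)} = -4 + 1 = -3$)
$d{\left(p{\left(5 \right)} \right)} - -15840 = -3 - -15840 = -3 + 15840 = 15837$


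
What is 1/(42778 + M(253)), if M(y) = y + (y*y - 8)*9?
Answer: 1/619040 ≈ 1.6154e-6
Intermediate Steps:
M(y) = -72 + y + 9*y**2 (M(y) = y + (y**2 - 8)*9 = y + (-8 + y**2)*9 = y + (-72 + 9*y**2) = -72 + y + 9*y**2)
1/(42778 + M(253)) = 1/(42778 + (-72 + 253 + 9*253**2)) = 1/(42778 + (-72 + 253 + 9*64009)) = 1/(42778 + (-72 + 253 + 576081)) = 1/(42778 + 576262) = 1/619040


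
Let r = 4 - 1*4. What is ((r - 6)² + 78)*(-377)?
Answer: -42978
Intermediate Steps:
r = 0 (r = 4 - 4 = 0)
((r - 6)² + 78)*(-377) = ((0 - 6)² + 78)*(-377) = ((-6)² + 78)*(-377) = (36 + 78)*(-377) = 114*(-377) = -42978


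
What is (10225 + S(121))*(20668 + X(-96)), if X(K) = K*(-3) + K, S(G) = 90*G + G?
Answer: 442982960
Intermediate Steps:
S(G) = 91*G
X(K) = -2*K (X(K) = -3*K + K = -2*K)
(10225 + S(121))*(20668 + X(-96)) = (10225 + 91*121)*(20668 - 2*(-96)) = (10225 + 11011)*(20668 + 192) = 21236*20860 = 442982960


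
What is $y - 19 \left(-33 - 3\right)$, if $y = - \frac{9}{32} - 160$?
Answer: $\frac{16759}{32} \approx 523.72$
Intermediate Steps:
$y = - \frac{5129}{32}$ ($y = \left(-9\right) \frac{1}{32} - 160 = - \frac{9}{32} - 160 = - \frac{5129}{32} \approx -160.28$)
$y - 19 \left(-33 - 3\right) = - \frac{5129}{32} - 19 \left(-33 - 3\right) = - \frac{5129}{32} - 19 \left(-36\right) = - \frac{5129}{32} - -684 = - \frac{5129}{32} + 684 = \frac{16759}{32}$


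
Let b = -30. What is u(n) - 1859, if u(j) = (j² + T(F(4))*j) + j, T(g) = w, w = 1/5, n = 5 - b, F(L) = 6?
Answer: -592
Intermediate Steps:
n = 35 (n = 5 - 1*(-30) = 5 + 30 = 35)
w = ⅕ ≈ 0.20000
T(g) = ⅕
u(j) = j² + 6*j/5 (u(j) = (j² + j/5) + j = j² + 6*j/5)
u(n) - 1859 = (⅕)*35*(6 + 5*35) - 1859 = (⅕)*35*(6 + 175) - 1859 = (⅕)*35*181 - 1859 = 1267 - 1859 = -592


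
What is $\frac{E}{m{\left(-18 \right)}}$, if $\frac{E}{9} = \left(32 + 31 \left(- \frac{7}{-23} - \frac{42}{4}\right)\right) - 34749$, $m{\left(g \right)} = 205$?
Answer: $- \frac{14503689}{9430} \approx -1538.0$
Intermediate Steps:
$E = - \frac{14503689}{46}$ ($E = 9 \left(\left(32 + 31 \left(- \frac{7}{-23} - \frac{42}{4}\right)\right) - 34749\right) = 9 \left(\left(32 + 31 \left(\left(-7\right) \left(- \frac{1}{23}\right) - \frac{21}{2}\right)\right) - 34749\right) = 9 \left(\left(32 + 31 \left(\frac{7}{23} - \frac{21}{2}\right)\right) - 34749\right) = 9 \left(\left(32 + 31 \left(- \frac{469}{46}\right)\right) - 34749\right) = 9 \left(\left(32 - \frac{14539}{46}\right) - 34749\right) = 9 \left(- \frac{13067}{46} - 34749\right) = 9 \left(- \frac{1611521}{46}\right) = - \frac{14503689}{46} \approx -3.153 \cdot 10^{5}$)
$\frac{E}{m{\left(-18 \right)}} = - \frac{14503689}{46 \cdot 205} = \left(- \frac{14503689}{46}\right) \frac{1}{205} = - \frac{14503689}{9430}$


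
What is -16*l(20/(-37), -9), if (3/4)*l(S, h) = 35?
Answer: -2240/3 ≈ -746.67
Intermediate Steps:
l(S, h) = 140/3 (l(S, h) = (4/3)*35 = 140/3)
-16*l(20/(-37), -9) = -16*140/3 = -2240/3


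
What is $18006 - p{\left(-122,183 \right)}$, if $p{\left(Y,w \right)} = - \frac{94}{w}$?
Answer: $\frac{3295192}{183} \approx 18007.0$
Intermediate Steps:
$18006 - p{\left(-122,183 \right)} = 18006 - - \frac{94}{183} = 18006 + \frac{94}{183} = \frac{3295192}{183}$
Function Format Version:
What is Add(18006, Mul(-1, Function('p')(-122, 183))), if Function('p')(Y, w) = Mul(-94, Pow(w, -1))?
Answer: Rational(3295192, 183) ≈ 18007.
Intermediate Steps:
Add(18006, Mul(-1, Function('p')(-122, 183))) = Add(18006, Mul(-1, Mul(-94, Pow(183, -1)))) = Add(18006, Mul(-1, Mul(-94, Rational(1, 183)))) = Add(18006, Mul(-1, Rational(-94, 183))) = Add(18006, Rational(94, 183)) = Rational(3295192, 183)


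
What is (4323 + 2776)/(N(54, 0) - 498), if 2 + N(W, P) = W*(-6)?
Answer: -7099/824 ≈ -8.6153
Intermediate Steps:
N(W, P) = -2 - 6*W (N(W, P) = -2 + W*(-6) = -2 - 6*W)
(4323 + 2776)/(N(54, 0) - 498) = (4323 + 2776)/((-2 - 6*54) - 498) = 7099/((-2 - 324) - 498) = 7099/(-326 - 498) = 7099/(-824) = 7099*(-1/824) = -7099/824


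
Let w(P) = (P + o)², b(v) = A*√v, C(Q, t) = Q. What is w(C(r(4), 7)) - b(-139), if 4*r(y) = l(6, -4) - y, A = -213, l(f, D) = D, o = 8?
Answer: 36 + 213*I*√139 ≈ 36.0 + 2511.2*I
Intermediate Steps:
r(y) = -1 - y/4 (r(y) = (-4 - y)/4 = -1 - y/4)
b(v) = -213*√v
w(P) = (8 + P)² (w(P) = (P + 8)² = (8 + P)²)
w(C(r(4), 7)) - b(-139) = (8 + (-1 - ¼*4))² - (-213)*√(-139) = (8 + (-1 - 1))² - (-213)*I*√139 = (8 - 2)² - (-213)*I*√139 = 6² + 213*I*√139 = 36 + 213*I*√139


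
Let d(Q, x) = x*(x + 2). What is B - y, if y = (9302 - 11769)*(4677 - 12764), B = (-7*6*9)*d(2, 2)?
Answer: -19953653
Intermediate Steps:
d(Q, x) = x*(2 + x)
B = -3024 (B = (-7*6*9)*(2*(2 + 2)) = (-42*9)*(2*4) = -378*8 = -3024)
y = 19950629 (y = -2467*(-8087) = 19950629)
B - y = -3024 - 1*19950629 = -3024 - 19950629 = -19953653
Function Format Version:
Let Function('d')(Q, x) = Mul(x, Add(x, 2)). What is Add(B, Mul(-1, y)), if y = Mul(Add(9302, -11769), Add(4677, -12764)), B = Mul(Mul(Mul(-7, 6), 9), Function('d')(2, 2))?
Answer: -19953653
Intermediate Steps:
Function('d')(Q, x) = Mul(x, Add(2, x))
B = -3024 (B = Mul(Mul(Mul(-7, 6), 9), Mul(2, Add(2, 2))) = Mul(Mul(-42, 9), Mul(2, 4)) = Mul(-378, 8) = -3024)
y = 19950629 (y = Mul(-2467, -8087) = 19950629)
Add(B, Mul(-1, y)) = Add(-3024, Mul(-1, 19950629)) = Add(-3024, -19950629) = -19953653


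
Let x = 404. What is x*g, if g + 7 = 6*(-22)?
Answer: -56156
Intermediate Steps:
g = -139 (g = -7 + 6*(-22) = -7 - 132 = -139)
x*g = 404*(-139) = -56156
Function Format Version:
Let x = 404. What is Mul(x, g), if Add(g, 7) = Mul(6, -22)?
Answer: -56156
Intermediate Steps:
g = -139 (g = Add(-7, Mul(6, -22)) = Add(-7, -132) = -139)
Mul(x, g) = Mul(404, -139) = -56156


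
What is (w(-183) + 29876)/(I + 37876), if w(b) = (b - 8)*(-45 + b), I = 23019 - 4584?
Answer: 73424/56311 ≈ 1.3039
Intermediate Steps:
I = 18435
w(b) = (-45 + b)*(-8 + b) (w(b) = (-8 + b)*(-45 + b) = (-45 + b)*(-8 + b))
(w(-183) + 29876)/(I + 37876) = ((360 + (-183)² - 53*(-183)) + 29876)/(18435 + 37876) = ((360 + 33489 + 9699) + 29876)/56311 = (43548 + 29876)*(1/56311) = 73424*(1/56311) = 73424/56311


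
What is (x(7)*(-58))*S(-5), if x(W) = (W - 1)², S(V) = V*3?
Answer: 31320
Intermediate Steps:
S(V) = 3*V
x(W) = (-1 + W)²
(x(7)*(-58))*S(-5) = ((-1 + 7)²*(-58))*(3*(-5)) = (6²*(-58))*(-15) = (36*(-58))*(-15) = -2088*(-15) = 31320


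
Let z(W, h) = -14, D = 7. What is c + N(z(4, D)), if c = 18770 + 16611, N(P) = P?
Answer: 35367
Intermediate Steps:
c = 35381
c + N(z(4, D)) = 35381 - 14 = 35367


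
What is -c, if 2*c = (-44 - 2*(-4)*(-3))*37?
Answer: 1258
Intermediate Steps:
c = -1258 (c = ((-44 - 2*(-4)*(-3))*37)/2 = ((-44 + 8*(-3))*37)/2 = ((-44 - 24)*37)/2 = (-68*37)/2 = (1/2)*(-2516) = -1258)
-c = -1*(-1258) = 1258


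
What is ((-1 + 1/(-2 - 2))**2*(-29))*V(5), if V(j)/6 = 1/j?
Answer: -435/8 ≈ -54.375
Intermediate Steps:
V(j) = 6/j
((-1 + 1/(-2 - 2))**2*(-29))*V(5) = ((-1 + 1/(-2 - 2))**2*(-29))*(6/5) = ((-1 + 1/(-4))**2*(-29))*(6*(1/5)) = ((-1 - 1/4)**2*(-29))*(6/5) = ((-5/4)**2*(-29))*(6/5) = ((25/16)*(-29))*(6/5) = -725/16*6/5 = -435/8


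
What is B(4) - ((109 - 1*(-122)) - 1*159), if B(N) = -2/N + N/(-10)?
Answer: -729/10 ≈ -72.900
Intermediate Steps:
B(N) = -2/N - N/10 (B(N) = -2/N + N*(-1/10) = -2/N - N/10)
B(4) - ((109 - 1*(-122)) - 1*159) = (-2/4 - 1/10*4) - ((109 - 1*(-122)) - 1*159) = (-2*1/4 - 2/5) - ((109 + 122) - 159) = (-1/2 - 2/5) - (231 - 159) = -9/10 - 1*72 = -9/10 - 72 = -729/10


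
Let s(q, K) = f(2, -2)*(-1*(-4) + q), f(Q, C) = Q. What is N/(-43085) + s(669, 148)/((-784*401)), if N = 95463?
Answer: -2147859443/967516760 ≈ -2.2200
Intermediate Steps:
s(q, K) = 8 + 2*q (s(q, K) = 2*(-1*(-4) + q) = 2*(4 + q) = 8 + 2*q)
N/(-43085) + s(669, 148)/((-784*401)) = 95463/(-43085) + (8 + 2*669)/((-784*401)) = 95463*(-1/43085) + (8 + 1338)/(-314384) = -95463/43085 + 1346*(-1/314384) = -95463/43085 - 673/157192 = -2147859443/967516760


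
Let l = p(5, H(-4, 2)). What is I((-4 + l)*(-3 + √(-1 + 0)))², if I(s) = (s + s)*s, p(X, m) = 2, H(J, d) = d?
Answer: 1792 - 6144*I ≈ 1792.0 - 6144.0*I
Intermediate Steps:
l = 2
I(s) = 2*s² (I(s) = (2*s)*s = 2*s²)
I((-4 + l)*(-3 + √(-1 + 0)))² = (2*((-4 + 2)*(-3 + √(-1 + 0)))²)² = (2*(-2*(-3 + √(-1)))²)² = (2*(-2*(-3 + I))²)² = (2*(6 - 2*I)²)² = 4*(6 - 2*I)⁴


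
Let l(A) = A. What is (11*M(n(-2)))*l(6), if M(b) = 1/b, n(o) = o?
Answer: -33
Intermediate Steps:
(11*M(n(-2)))*l(6) = (11/(-2))*6 = (11*(-½))*6 = -11/2*6 = -33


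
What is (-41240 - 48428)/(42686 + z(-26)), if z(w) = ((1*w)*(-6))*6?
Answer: -44834/21811 ≈ -2.0556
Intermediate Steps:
z(w) = -36*w (z(w) = (w*(-6))*6 = -6*w*6 = -36*w)
(-41240 - 48428)/(42686 + z(-26)) = (-41240 - 48428)/(42686 - 36*(-26)) = -89668/(42686 + 936) = -89668/43622 = -89668*1/43622 = -44834/21811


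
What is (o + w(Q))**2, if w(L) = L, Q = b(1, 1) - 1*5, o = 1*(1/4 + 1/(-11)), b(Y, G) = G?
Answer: 28561/1936 ≈ 14.753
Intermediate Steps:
o = 7/44 (o = 1*(1/4 - 1/11) = 1*(7/44) = 7/44 ≈ 0.15909)
Q = -4 (Q = 1 - 1*5 = 1 - 5 = -4)
(o + w(Q))**2 = (7/44 - 4)**2 = (-169/44)**2 = 28561/1936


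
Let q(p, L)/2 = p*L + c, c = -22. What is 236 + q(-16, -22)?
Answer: 896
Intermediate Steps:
q(p, L) = -44 + 2*L*p (q(p, L) = 2*(p*L - 22) = 2*(L*p - 22) = 2*(-22 + L*p) = -44 + 2*L*p)
236 + q(-16, -22) = 236 + (-44 + 2*(-22)*(-16)) = 236 + (-44 + 704) = 236 + 660 = 896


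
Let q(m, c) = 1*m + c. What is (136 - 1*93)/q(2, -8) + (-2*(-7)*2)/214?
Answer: -4517/642 ≈ -7.0358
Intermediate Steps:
q(m, c) = c + m (q(m, c) = m + c = c + m)
(136 - 1*93)/q(2, -8) + (-2*(-7)*2)/214 = (136 - 1*93)/(-8 + 2) + (-2*(-7)*2)/214 = (136 - 93)/(-6) + (14*2)*(1/214) = 43*(-⅙) + 28*(1/214) = -43/6 + 14/107 = -4517/642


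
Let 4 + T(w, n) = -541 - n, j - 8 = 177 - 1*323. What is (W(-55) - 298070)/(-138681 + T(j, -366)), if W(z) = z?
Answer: 1125/524 ≈ 2.1469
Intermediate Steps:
j = -138 (j = 8 + (177 - 1*323) = 8 + (177 - 323) = 8 - 146 = -138)
T(w, n) = -545 - n (T(w, n) = -4 + (-541 - n) = -545 - n)
(W(-55) - 298070)/(-138681 + T(j, -366)) = (-55 - 298070)/(-138681 + (-545 - 1*(-366))) = -298125/(-138681 + (-545 + 366)) = -298125/(-138681 - 179) = -298125/(-138860) = -298125*(-1/138860) = 1125/524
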